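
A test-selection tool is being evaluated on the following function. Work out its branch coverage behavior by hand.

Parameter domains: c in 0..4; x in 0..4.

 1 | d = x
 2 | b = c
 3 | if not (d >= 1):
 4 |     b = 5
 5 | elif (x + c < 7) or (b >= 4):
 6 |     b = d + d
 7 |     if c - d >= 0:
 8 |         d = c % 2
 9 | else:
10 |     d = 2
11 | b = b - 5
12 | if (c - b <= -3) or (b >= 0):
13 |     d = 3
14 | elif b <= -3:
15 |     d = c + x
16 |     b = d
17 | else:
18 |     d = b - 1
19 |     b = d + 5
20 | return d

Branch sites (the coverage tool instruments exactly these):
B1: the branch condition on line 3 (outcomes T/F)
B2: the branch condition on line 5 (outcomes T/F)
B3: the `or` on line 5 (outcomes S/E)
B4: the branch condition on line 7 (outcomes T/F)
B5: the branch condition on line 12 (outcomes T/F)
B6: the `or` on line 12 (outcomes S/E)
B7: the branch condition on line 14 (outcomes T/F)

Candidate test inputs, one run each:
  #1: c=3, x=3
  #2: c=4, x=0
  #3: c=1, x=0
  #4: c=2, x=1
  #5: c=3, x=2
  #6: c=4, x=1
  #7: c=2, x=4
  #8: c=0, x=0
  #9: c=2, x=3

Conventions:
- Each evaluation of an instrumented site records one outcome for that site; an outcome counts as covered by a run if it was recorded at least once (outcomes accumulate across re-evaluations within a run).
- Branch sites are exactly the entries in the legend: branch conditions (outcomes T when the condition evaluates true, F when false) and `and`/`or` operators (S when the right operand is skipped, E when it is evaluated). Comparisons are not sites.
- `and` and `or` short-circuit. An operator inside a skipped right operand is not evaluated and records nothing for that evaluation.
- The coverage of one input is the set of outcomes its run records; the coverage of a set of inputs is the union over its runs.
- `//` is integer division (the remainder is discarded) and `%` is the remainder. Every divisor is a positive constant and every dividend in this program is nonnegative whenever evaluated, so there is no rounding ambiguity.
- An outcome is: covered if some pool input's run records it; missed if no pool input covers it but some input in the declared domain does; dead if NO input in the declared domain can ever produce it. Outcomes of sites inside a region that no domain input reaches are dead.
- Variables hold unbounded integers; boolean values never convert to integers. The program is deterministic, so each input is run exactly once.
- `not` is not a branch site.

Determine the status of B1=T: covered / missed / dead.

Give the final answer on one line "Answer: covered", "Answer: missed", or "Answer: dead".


B1=T is recorded by pool input(s) 2, 3, 8 -> covered
Answer: covered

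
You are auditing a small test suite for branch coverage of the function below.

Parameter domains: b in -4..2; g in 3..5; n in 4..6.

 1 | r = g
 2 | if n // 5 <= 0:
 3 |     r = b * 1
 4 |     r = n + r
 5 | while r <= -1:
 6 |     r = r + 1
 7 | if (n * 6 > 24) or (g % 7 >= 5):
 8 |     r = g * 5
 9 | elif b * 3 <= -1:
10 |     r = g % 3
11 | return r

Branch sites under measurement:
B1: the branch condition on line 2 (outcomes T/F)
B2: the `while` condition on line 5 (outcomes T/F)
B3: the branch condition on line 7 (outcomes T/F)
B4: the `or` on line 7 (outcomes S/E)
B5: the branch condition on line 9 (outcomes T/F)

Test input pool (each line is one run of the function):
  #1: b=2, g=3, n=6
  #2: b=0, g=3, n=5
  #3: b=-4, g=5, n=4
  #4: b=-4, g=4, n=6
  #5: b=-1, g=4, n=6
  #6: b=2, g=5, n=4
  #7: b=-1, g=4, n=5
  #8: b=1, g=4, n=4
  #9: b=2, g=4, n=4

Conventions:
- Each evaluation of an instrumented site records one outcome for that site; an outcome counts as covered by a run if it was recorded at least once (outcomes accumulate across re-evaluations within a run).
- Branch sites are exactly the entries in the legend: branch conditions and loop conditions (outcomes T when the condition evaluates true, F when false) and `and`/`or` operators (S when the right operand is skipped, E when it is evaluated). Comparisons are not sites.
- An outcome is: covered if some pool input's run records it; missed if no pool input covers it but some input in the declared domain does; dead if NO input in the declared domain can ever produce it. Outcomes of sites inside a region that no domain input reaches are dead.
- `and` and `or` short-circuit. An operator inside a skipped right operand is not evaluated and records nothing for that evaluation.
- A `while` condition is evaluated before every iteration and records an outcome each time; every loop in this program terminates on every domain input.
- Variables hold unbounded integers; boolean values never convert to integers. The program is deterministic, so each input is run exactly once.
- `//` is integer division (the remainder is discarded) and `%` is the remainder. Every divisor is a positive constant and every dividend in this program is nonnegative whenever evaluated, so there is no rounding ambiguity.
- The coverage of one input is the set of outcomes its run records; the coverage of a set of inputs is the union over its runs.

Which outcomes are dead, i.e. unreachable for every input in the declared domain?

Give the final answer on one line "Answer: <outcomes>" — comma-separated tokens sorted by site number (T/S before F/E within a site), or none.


running all 63 domain inputs and tallying outcomes:
  B2=T: never recorded by any domain input -> dead
  reachable outcomes have witnesses, e.g. B1=T (e.g. b=-4, g=3, n=4), B1=F (e.g. b=-4, g=3, n=5), B2=F (e.g. b=-4, g=3, n=4), B3=T (e.g. b=-4, g=3, n=5)
Answer: B2=T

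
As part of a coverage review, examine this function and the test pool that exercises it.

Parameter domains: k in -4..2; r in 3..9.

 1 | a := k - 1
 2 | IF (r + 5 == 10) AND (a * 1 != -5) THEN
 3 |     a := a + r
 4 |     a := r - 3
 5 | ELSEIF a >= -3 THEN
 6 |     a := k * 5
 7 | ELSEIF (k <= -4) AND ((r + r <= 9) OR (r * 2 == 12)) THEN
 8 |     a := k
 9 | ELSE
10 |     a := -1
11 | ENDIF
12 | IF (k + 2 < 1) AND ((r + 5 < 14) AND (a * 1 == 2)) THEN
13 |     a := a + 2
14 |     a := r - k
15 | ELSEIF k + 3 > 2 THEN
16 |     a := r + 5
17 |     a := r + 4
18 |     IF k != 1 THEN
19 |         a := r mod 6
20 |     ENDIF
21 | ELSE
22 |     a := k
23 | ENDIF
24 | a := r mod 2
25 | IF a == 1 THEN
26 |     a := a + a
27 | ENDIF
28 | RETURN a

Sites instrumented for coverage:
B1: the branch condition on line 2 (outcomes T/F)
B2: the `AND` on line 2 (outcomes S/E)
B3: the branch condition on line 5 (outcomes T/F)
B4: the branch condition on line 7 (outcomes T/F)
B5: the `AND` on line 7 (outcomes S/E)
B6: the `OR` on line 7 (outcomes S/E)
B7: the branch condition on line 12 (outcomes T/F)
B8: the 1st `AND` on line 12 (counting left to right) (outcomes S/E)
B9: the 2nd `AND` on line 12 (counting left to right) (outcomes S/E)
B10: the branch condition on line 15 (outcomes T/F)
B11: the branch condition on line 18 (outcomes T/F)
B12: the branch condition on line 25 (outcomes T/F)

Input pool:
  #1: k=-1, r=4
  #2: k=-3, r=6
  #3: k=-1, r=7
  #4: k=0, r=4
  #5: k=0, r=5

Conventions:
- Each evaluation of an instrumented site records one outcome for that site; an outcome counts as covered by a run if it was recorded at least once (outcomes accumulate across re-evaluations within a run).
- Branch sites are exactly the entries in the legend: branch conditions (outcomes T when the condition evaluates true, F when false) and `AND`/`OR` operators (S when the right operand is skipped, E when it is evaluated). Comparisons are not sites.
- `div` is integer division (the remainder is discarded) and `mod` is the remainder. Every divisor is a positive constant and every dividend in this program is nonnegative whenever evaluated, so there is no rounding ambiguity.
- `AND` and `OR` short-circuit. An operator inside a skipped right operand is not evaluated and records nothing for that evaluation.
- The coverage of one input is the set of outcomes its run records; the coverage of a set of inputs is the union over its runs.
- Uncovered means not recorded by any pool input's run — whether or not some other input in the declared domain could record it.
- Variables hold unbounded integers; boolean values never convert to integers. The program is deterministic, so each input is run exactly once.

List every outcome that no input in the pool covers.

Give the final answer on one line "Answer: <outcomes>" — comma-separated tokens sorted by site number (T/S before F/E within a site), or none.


input #1, k=-1, r=4: events B2->S, B1->F, B3->T, B8->S, B7->F, B10->F, B12->F; outcomes B1=F, B2=S, B3=T, B7=F, B8=S, B10=F, B12=F
input #2, k=-3, r=6: events B2->S, B1->F, B3->F, B5->S, B4->F, B8->E, B9->E, B7->F, B10->F, B12->F; outcomes B1=F, B2=S, B3=F, B4=F, B5=S, B7=F, B8=E, B9=E, B10=F, B12=F
input #3, k=-1, r=7: events B2->S, B1->F, B3->T, B8->S, B7->F, B10->F, B12->T; outcomes B1=F, B2=S, B3=T, B7=F, B8=S, B10=F, B12=T
input #4, k=0, r=4: events B2->S, B1->F, B3->T, B8->S, B7->F, B10->T, B11->T, B12->F; outcomes B1=F, B2=S, B3=T, B7=F, B8=S, B10=T, B11=T, B12=F
input #5, k=0, r=5: events B2->E, B1->T, B8->S, B7->F, B10->T, B11->T, B12->T; outcomes B1=T, B2=E, B7=F, B8=S, B10=T, B11=T, B12=T
union over the pool: B1=T, B1=F, B2=S, B2=E, B3=T, B3=F, B4=F, B5=S, B7=F, B8=S, B8=E, B9=E, B10=T, B10=F, B11=T, B12=T, B12=F
uncovered (7 of 24): B4=T, B5=E, B6=S, B6=E, B7=T, B9=S, B11=F
Answer: B4=T, B5=E, B6=S, B6=E, B7=T, B9=S, B11=F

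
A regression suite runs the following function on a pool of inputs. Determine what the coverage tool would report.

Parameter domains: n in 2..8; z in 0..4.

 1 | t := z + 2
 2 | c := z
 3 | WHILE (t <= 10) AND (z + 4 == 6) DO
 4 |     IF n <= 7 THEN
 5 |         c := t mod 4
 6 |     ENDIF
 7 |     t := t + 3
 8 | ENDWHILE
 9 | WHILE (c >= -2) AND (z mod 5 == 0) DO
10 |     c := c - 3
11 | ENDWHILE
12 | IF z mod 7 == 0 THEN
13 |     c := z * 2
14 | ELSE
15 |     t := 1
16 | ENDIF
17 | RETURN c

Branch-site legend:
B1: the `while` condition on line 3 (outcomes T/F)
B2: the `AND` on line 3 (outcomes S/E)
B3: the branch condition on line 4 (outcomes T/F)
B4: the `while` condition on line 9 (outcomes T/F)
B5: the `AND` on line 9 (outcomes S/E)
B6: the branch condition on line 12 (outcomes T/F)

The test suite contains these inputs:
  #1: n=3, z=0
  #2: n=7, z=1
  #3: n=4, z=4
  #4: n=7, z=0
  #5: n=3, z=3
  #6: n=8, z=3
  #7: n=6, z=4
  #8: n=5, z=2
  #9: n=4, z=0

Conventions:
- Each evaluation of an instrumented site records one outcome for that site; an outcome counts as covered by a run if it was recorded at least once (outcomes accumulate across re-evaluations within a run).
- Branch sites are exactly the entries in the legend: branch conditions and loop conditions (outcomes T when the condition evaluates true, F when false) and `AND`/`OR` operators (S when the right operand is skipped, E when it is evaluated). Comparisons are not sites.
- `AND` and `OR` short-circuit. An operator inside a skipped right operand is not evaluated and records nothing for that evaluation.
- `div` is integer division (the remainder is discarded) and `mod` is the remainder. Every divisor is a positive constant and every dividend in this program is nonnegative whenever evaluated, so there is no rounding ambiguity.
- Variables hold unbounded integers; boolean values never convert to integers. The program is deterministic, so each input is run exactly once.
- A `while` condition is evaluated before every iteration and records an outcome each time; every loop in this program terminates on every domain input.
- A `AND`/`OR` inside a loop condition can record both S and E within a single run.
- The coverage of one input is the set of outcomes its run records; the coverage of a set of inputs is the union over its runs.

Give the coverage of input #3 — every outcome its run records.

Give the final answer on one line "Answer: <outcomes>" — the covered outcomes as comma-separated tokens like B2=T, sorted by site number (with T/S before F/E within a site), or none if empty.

Simulating input #3 (n=4, z=4) step by step:
  B2->E, B1->F, B5->E, B4->F, B6->F
distinct outcomes covered: B1=F, B2=E, B4=F, B5=E, B6=F

Answer: B1=F, B2=E, B4=F, B5=E, B6=F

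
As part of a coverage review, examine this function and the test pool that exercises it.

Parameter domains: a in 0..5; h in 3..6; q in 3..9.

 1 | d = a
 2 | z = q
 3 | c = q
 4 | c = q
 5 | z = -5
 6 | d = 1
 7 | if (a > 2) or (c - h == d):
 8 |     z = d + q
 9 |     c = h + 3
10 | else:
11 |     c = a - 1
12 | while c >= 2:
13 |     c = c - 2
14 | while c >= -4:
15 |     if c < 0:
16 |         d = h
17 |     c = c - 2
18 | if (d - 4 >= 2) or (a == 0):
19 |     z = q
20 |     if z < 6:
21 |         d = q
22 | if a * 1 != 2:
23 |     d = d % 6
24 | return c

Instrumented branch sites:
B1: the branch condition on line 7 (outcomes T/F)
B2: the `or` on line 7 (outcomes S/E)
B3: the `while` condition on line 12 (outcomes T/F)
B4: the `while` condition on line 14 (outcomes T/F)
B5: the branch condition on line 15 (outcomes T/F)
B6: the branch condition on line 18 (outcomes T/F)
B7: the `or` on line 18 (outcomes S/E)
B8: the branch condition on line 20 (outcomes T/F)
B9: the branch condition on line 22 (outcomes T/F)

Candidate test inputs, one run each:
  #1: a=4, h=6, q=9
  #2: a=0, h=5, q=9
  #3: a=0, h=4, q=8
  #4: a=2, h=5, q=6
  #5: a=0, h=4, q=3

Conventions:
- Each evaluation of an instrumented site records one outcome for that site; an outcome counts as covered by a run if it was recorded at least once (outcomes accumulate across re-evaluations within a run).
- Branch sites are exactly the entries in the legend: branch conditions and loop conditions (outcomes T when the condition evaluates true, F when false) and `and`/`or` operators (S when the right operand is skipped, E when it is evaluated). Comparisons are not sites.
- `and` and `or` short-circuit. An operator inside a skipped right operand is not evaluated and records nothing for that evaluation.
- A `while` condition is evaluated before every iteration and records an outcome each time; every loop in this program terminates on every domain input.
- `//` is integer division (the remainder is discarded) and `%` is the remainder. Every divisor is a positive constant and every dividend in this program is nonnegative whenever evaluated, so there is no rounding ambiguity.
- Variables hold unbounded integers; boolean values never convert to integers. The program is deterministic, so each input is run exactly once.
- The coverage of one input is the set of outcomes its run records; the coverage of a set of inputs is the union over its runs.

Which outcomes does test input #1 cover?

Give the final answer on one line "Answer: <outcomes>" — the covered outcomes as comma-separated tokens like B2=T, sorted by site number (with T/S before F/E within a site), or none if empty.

Event log for input #1 (a=4, h=6, q=9):
  B2->S, B1->T, B3->T, B3->T, B3->T, B3->T, B3->F, B4->T, B5->F, B4->T
  B5->T, B4->T, B5->T, B4->F, B7->S, B6->T, B8->F, B9->T
deduplicating events, the covered set is: B1=T, B2=S, B3=T, B3=F, B4=T, B4=F, B5=T, B5=F, B6=T, B7=S, B8=F, B9=T

Answer: B1=T, B2=S, B3=T, B3=F, B4=T, B4=F, B5=T, B5=F, B6=T, B7=S, B8=F, B9=T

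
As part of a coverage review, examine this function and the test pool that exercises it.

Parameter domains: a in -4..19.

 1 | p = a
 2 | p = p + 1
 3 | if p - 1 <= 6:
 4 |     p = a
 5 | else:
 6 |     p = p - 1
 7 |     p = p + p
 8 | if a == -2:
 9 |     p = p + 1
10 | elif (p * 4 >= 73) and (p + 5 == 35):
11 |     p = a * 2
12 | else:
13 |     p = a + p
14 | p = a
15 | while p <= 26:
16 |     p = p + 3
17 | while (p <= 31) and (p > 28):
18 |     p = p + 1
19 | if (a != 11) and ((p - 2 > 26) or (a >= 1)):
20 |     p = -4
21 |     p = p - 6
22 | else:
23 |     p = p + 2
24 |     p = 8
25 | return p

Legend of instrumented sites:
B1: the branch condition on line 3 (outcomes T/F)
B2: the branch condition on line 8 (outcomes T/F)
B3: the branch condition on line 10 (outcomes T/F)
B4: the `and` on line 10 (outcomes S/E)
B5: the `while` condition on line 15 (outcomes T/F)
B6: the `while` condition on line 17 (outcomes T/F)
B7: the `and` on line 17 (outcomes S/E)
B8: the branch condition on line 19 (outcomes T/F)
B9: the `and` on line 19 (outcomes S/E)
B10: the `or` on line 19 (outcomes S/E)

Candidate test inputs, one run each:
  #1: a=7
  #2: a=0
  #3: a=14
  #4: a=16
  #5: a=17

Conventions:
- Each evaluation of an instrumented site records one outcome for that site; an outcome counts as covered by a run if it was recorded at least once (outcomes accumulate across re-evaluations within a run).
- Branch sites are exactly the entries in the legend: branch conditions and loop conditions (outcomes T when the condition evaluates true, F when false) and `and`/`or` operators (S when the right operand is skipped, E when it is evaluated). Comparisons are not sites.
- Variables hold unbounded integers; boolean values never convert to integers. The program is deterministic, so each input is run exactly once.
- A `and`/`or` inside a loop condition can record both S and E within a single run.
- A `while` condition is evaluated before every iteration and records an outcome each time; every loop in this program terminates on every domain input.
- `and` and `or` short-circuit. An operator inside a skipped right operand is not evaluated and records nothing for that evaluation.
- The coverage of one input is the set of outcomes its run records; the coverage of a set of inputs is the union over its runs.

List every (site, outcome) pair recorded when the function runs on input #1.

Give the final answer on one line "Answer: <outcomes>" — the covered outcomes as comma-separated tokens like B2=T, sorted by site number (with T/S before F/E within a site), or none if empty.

Running input #1 (a=7), event by event:
  B1->F, B2->F, B4->S, B3->F, B5->T, B5->T, B5->T, B5->T, B5->T, B5->T
  B5->T, B5->F, B7->E, B6->F, B9->E, B10->E, B8->T
as a set, this run covers: B1=F, B2=F, B3=F, B4=S, B5=T, B5=F, B6=F, B7=E, B8=T, B9=E, B10=E

Answer: B1=F, B2=F, B3=F, B4=S, B5=T, B5=F, B6=F, B7=E, B8=T, B9=E, B10=E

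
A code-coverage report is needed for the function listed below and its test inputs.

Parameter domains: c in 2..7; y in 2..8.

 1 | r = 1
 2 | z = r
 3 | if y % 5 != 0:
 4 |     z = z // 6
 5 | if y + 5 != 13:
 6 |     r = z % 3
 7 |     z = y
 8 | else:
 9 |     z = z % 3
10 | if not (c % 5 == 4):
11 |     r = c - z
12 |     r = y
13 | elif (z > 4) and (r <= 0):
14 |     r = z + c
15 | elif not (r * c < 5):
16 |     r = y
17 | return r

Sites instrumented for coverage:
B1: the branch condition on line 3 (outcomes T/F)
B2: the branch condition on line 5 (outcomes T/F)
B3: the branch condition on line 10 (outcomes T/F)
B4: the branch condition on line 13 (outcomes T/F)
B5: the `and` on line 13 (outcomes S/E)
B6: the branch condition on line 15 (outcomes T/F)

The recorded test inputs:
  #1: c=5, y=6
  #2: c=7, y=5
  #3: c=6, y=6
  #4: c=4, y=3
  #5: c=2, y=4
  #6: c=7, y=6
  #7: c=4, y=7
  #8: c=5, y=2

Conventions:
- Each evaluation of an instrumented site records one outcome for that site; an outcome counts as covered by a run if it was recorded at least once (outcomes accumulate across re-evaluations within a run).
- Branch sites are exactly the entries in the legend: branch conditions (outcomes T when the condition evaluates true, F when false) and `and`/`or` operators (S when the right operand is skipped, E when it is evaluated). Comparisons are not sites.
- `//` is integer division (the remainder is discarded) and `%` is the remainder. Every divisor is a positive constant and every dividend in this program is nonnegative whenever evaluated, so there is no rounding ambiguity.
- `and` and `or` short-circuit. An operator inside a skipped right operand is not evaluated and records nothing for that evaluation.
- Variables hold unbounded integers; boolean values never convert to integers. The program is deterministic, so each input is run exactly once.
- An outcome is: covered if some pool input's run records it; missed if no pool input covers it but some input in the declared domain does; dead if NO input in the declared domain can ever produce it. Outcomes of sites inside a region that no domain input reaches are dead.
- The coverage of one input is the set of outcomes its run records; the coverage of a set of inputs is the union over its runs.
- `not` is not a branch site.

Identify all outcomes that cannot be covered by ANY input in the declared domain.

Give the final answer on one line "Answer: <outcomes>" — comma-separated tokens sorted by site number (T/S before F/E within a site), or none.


sweeping the full domain (42 inputs) for each outcome:
  B6=T: unreachable across the whole domain -> dead
  reachable outcomes have witnesses, e.g. B1=T (e.g. c=2, y=2), B1=F (e.g. c=2, y=5), B2=T (e.g. c=2, y=2), B2=F (e.g. c=2, y=8)
Answer: B6=T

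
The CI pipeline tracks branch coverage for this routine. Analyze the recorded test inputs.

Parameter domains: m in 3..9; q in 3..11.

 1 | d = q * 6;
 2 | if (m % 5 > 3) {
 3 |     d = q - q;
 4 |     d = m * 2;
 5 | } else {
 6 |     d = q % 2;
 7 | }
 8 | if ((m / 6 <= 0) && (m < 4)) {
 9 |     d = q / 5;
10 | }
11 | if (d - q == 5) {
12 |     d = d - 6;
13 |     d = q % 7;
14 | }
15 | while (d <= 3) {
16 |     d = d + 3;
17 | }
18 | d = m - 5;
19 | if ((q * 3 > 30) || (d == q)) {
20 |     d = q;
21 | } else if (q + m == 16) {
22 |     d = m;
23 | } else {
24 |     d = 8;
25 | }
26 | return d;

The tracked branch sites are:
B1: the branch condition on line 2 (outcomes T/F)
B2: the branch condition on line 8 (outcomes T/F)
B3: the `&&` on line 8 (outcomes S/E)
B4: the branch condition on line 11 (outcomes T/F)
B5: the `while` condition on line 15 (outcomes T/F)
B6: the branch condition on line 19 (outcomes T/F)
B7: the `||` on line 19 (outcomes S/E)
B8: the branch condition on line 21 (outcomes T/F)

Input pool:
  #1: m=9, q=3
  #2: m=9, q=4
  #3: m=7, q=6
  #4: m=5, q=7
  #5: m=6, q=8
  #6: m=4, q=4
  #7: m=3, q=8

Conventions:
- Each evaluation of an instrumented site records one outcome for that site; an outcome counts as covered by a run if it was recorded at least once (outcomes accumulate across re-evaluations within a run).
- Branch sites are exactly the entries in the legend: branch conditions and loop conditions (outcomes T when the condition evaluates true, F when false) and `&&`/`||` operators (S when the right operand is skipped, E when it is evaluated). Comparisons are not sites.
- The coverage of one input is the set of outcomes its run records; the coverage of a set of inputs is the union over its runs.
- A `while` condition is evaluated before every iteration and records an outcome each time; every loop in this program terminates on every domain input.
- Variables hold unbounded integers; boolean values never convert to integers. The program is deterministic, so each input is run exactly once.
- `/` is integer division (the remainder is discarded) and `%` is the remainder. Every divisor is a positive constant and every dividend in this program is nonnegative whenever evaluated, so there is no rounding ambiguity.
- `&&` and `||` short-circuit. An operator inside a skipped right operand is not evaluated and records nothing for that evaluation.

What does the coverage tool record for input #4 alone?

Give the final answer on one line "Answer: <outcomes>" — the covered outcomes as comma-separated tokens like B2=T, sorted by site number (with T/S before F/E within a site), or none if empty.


Simulating input #4 (m=5, q=7) step by step:
  B1->F, B3->E, B2->F, B4->F, B5->T, B5->F, B7->E, B6->F, B8->F
distinct outcomes covered: B1=F, B2=F, B3=E, B4=F, B5=T, B5=F, B6=F, B7=E, B8=F
Answer: B1=F, B2=F, B3=E, B4=F, B5=T, B5=F, B6=F, B7=E, B8=F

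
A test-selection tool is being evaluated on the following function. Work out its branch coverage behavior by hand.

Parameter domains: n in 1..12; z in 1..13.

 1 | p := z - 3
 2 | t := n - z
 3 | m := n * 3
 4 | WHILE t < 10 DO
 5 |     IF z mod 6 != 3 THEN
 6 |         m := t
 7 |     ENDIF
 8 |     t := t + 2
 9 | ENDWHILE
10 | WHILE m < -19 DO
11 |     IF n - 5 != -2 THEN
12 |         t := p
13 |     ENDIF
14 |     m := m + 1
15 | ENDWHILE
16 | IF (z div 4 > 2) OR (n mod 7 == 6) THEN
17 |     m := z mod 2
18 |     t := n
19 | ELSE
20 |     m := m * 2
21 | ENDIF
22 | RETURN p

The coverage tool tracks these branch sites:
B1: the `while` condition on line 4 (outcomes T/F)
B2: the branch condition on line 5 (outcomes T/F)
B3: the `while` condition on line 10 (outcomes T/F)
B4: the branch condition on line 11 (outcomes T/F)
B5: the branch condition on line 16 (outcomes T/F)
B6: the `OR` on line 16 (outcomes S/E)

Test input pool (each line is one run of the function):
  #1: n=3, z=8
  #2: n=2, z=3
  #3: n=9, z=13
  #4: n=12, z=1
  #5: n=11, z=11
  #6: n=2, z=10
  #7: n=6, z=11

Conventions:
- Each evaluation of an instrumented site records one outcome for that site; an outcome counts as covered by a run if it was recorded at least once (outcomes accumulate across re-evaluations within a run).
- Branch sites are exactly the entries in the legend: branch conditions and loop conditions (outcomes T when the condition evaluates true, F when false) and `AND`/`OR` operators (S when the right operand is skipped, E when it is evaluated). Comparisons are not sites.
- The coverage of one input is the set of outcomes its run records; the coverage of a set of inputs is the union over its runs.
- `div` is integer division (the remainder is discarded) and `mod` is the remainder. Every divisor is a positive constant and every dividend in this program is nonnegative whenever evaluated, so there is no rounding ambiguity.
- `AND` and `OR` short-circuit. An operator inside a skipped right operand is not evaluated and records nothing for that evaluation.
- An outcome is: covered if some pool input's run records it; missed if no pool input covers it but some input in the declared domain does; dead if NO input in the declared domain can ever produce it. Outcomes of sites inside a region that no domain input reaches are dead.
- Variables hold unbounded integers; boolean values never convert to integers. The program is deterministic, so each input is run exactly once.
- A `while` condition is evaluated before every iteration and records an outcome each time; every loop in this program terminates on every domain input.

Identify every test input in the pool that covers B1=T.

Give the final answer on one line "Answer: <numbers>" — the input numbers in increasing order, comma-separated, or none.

input #1 (n=3, z=8): covers B1=T
input #2 (n=2, z=3): covers B1=T
input #3 (n=9, z=13): covers B1=T
input #4 (n=12, z=1): misses B1=T
input #5 (n=11, z=11): covers B1=T
input #6 (n=2, z=10): covers B1=T
input #7 (n=6, z=11): covers B1=T

Answer: 1, 2, 3, 5, 6, 7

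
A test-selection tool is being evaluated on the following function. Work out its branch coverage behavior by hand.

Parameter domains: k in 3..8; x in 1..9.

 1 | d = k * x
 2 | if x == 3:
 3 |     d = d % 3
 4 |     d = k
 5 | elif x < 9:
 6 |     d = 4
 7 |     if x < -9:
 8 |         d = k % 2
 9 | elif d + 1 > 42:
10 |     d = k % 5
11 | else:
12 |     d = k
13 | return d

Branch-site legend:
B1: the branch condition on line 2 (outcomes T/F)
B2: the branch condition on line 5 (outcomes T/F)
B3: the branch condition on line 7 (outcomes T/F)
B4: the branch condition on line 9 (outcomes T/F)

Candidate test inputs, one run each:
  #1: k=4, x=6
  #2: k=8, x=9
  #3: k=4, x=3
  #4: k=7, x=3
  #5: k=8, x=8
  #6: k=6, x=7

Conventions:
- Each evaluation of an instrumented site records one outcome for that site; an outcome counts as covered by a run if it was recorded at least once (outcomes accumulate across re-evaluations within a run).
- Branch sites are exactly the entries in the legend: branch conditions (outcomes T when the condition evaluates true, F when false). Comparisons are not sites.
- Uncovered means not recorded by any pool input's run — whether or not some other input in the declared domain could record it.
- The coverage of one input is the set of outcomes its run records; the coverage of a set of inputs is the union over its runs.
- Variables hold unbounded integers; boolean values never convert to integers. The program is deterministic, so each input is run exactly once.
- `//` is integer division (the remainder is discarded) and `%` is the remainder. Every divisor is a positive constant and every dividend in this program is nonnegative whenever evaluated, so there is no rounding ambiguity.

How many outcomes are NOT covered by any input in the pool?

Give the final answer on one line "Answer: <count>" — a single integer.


run #1 (k=4, x=6) records B1=F, B2=T, B3=F
run #2 (k=8, x=9) records B1=F, B2=F, B4=T
run #3 (k=4, x=3) records B1=T
run #4 (k=7, x=3) records B1=T
run #5 (k=8, x=8) records B1=F, B2=T, B3=F
run #6 (k=6, x=7) records B1=F, B2=T, B3=F
union over the pool: B1=T, B1=F, B2=T, B2=F, B3=F, B4=T
uncovered (2 of 8): B3=T, B4=F
Answer: 2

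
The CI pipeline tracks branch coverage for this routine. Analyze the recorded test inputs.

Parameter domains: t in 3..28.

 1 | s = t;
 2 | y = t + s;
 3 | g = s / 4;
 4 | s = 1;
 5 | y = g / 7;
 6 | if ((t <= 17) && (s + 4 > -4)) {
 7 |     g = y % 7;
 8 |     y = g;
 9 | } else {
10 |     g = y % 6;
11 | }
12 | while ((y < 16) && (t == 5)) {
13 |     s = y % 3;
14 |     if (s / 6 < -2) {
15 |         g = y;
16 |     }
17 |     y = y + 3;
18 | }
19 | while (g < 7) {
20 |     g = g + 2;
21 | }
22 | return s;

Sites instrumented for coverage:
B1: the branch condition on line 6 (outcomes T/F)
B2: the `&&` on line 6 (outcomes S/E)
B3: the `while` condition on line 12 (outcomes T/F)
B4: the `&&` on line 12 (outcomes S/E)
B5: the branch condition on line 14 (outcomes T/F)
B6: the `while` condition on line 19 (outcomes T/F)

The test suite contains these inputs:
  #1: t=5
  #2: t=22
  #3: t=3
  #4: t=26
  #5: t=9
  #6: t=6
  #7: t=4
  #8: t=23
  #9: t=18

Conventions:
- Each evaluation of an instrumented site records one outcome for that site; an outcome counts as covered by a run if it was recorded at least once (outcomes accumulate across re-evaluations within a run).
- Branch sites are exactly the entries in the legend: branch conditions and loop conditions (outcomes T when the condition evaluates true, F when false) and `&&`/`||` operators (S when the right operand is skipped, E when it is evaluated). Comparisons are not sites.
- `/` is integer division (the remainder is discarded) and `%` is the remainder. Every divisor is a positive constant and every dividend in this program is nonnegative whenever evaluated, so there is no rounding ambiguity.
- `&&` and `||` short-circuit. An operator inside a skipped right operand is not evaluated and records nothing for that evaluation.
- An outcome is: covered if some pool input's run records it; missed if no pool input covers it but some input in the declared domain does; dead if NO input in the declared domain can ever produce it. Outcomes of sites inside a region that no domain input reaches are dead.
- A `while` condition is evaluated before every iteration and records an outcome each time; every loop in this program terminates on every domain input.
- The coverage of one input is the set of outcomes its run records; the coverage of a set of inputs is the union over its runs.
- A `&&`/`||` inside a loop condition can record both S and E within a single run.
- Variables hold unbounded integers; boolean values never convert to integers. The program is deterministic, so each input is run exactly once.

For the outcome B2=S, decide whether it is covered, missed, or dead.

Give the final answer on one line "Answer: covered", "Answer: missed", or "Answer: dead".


B2=S is recorded by pool input(s) 2, 4, 8, 9 -> covered
Answer: covered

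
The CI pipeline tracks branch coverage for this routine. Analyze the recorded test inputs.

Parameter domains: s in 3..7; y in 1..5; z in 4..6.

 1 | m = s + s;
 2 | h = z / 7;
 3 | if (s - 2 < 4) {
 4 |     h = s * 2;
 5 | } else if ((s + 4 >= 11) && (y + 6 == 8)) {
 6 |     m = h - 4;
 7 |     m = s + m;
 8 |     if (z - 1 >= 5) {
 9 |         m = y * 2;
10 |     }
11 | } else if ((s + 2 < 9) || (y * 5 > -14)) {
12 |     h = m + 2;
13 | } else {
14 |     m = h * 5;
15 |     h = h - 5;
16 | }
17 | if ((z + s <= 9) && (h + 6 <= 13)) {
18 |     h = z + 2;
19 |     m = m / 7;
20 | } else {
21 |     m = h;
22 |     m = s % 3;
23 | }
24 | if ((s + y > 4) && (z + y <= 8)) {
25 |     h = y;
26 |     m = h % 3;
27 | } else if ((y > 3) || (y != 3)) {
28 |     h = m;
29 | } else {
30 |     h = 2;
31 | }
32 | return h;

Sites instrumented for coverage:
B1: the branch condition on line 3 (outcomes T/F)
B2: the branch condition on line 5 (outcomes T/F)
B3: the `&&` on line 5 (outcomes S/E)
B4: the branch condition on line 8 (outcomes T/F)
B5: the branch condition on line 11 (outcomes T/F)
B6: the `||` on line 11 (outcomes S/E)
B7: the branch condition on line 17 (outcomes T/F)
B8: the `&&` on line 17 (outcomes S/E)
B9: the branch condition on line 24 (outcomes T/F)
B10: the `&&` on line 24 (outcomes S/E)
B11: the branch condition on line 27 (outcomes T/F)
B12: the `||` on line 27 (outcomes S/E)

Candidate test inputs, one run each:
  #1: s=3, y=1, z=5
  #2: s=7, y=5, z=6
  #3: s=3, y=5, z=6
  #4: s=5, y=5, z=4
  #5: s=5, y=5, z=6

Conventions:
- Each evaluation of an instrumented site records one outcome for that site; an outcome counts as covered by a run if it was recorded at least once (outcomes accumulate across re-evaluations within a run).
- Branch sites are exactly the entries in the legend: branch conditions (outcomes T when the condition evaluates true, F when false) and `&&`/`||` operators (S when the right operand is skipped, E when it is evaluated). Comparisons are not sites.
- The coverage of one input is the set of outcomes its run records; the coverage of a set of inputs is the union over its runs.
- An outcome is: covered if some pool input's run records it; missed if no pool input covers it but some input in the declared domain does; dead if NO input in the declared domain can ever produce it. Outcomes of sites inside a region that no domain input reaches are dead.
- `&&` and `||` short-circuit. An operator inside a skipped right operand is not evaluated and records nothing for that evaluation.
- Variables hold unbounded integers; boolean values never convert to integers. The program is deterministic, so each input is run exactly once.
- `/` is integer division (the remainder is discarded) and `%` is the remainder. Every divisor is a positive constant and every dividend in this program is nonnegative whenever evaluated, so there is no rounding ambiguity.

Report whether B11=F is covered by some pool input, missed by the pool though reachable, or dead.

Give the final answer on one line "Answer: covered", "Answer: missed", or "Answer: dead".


no pool input records B11=F
but domain input (s=3, y=3, z=6) does record it -> reachable, so missed
Answer: missed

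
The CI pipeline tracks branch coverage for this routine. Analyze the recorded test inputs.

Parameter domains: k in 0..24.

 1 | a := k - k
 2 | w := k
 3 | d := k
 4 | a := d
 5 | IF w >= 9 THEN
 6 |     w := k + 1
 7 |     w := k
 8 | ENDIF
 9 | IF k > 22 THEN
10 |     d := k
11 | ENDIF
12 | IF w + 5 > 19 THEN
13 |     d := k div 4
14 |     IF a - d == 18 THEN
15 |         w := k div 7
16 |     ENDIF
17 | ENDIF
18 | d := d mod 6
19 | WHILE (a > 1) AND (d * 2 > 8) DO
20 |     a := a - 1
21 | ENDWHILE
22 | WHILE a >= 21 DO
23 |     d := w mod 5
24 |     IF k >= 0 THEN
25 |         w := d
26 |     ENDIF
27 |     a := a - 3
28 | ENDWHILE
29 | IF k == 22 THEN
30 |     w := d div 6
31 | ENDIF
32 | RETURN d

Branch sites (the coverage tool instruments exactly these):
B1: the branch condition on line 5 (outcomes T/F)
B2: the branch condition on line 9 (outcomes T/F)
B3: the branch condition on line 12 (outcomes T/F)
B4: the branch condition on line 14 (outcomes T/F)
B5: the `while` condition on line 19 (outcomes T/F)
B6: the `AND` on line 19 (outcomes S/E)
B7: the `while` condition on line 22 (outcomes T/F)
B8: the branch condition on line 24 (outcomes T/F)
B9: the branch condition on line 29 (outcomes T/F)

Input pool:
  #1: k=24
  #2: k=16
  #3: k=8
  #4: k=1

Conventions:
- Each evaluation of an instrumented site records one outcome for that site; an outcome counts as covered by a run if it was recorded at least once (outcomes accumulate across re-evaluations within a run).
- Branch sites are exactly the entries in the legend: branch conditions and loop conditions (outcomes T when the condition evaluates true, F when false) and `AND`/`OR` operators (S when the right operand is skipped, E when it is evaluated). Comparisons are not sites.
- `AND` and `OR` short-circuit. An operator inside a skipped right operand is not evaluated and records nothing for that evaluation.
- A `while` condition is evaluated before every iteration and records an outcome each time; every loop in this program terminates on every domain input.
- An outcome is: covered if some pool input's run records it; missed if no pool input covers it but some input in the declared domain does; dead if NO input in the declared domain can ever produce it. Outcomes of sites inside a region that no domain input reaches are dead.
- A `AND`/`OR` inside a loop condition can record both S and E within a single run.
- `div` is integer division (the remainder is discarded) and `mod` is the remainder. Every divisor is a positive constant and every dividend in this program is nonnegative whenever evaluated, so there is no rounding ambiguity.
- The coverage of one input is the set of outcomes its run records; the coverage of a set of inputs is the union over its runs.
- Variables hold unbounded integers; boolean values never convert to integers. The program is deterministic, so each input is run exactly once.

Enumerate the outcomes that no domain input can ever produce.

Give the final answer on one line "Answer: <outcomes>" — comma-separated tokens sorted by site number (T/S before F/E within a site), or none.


exhaustive pass over the 25-input domain:
  B8=F: never recorded by any domain input -> dead
  reachable outcomes have witnesses, e.g. B1=T (e.g. k=9), B1=F (e.g. k=0), B2=T (e.g. k=23), B2=F (e.g. k=0)
Answer: B8=F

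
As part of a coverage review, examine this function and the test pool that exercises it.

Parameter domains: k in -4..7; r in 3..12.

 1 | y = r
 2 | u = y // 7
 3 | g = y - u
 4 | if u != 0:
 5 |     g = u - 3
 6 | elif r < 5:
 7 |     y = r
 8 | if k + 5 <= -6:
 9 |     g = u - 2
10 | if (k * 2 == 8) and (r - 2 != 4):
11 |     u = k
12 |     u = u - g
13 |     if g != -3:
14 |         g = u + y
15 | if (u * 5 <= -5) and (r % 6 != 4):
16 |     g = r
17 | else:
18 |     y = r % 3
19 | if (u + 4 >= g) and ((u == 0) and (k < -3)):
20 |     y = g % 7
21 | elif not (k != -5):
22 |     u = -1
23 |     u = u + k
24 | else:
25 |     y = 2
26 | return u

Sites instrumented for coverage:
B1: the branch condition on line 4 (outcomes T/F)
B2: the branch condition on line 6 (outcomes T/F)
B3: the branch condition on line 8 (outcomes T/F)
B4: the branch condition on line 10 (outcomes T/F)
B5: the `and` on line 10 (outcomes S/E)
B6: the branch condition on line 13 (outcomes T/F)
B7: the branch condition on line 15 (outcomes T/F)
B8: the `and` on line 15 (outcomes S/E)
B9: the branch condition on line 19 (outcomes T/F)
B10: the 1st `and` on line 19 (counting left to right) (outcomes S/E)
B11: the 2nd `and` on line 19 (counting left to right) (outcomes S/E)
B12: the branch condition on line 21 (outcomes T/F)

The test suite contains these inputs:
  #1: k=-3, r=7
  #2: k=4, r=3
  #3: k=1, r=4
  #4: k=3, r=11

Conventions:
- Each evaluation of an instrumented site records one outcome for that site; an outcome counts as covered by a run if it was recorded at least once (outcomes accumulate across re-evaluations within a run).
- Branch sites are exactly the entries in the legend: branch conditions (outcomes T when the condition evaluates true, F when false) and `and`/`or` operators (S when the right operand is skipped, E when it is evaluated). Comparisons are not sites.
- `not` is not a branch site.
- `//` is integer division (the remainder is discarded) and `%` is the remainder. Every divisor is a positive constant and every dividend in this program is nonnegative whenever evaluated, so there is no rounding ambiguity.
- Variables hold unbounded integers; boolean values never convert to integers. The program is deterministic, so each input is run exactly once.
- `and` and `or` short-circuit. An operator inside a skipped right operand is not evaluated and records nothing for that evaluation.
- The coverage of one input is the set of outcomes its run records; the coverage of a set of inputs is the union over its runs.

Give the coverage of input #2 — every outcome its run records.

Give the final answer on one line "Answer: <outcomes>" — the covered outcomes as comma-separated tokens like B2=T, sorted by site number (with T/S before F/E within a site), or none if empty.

Tracing the run of input #2 (k=4, r=3):
  B1->F, B2->T, B3->F, B5->E, B4->T, B6->T, B8->S, B7->F, B10->E, B11->S
  B9->F, B12->F
collecting distinct outcomes: B1=F, B2=T, B3=F, B4=T, B5=E, B6=T, B7=F, B8=S, B9=F, B10=E, B11=S, B12=F

Answer: B1=F, B2=T, B3=F, B4=T, B5=E, B6=T, B7=F, B8=S, B9=F, B10=E, B11=S, B12=F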